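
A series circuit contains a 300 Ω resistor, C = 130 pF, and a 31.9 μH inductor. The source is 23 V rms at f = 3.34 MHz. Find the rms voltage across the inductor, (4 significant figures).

36.12 V

ω = 2πf = 2.099e+07 rad/s
X_L = ωL = 669.4 Ω
X_C = 1/(ωC) = 366.5 Ω
Net reactance X = X_L − X_C = 302.9 Ω
Z = 300.0 + j302.9 Ω
|Z| = √(300.0² + 302.9²) = 426.3 Ω
I = V/|Z| = 53.95 mA
V_L = I·|Z_L| = 0.05395 × 669.4 = 36.12 V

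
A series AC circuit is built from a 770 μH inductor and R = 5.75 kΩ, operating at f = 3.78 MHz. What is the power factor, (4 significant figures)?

0.2999

ω = 2πf = 2.375e+07 rad/s
X_L = ωL = 18290 Ω
Z = 5750 + j18290 Ω
|Z| = √(5750² + 18290²) = 19170 Ω
∠Z = arctan(18290/5750) = 72.55°
cos φ = cos(72.55°) = 0.2999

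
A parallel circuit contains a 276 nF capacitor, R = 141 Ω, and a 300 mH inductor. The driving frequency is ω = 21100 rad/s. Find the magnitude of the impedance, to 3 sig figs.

X_L = ωL = 6330 Ω
X_C = 1/(ωC) = 172 Ω
Parallel: admittances add. Y = 1/R + 1/(jωL) + jωC
Y = (0.00709 + j0.00567) S
|Y| = 0.00908 S → |Z| = 1/|Y| = 110 Ω, ∠Z = −∠Y = -38.6°

110 Ω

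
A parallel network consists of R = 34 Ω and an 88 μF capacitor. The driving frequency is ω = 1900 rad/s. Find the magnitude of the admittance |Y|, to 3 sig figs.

170 mS

X_C = 1/(ωC) = 5.98 Ω
Parallel: admittances add. Y = 1/R + jωC
Y = (0.0294 + j0.167) S
|Y| = 0.170 S → |Z| = 1/|Y| = 5.89 Ω, ∠Z = −∠Y = -80.0°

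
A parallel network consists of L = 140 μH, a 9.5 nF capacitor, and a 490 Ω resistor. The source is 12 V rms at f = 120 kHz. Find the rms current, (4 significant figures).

36.99 mA

ω = 2πf = 754000 rad/s
X_L = ωL = 105.6 Ω
X_C = 1/(ωC) = 139.6 Ω
Parallel: admittances add. Y = 1/R + 1/(jωL) + jωC
Y = (0.002041 − j0.002311) S
|Y| = 0.003083 S → |Z| = 1/|Y| = 324.4 Ω, ∠Z = −∠Y = 48.55°
I = V/|Z| = 12/324.4 = 36.99 mA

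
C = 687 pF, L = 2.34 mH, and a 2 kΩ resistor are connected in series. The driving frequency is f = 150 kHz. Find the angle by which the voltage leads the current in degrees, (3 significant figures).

18.3°

ω = 2πf = 942500 rad/s
X_L = ωL = 2210 Ω
X_C = 1/(ωC) = 1540 Ω
Net reactance X = X_L − X_C = 661 Ω
Z = 2000 + j661 Ω
|Z| = √(2000² + 661²) = 2110 Ω
∠Z = arctan(661/2000) = 18.3°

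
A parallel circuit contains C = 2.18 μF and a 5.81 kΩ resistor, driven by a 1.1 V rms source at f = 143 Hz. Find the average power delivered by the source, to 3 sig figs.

ω = 2πf = 898.5 rad/s
X_C = 1/(ωC) = 511 Ω
Parallel: admittances add. Y = 1/R + jωC
Y = (0.000172 + j0.00196) S
|Y| = 0.00197 S → |Z| = 1/|Y| = 509 Ω, ∠Z = −∠Y = -85.0°
I = V/|Z| = 2.16 mA
P = VI cos φ = 1.1 × 0.00216 × cos(-85.0°) = 208 μW

208 μW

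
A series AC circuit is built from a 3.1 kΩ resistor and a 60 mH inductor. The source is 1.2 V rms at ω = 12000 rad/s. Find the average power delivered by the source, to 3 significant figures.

X_L = ωL = 720 Ω
Z = 3100 + j720 Ω
|Z| = √(3100² + 720²) = 3180 Ω
∠Z = arctan(720/3100) = 13.1°
I = V/|Z| = 377 μA
P = VI cos φ = 1.2 × 0.000377 × cos(13.1°) = 441 μW

441 μW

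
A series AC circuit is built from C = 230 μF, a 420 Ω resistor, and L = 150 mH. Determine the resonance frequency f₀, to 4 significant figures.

27.10 Hz

ω₀ = 1/√(LC) = 1/√(0.15 × 0.00023) = 170.3 rad/s
f₀ = ω₀/(2π) = 27.10 Hz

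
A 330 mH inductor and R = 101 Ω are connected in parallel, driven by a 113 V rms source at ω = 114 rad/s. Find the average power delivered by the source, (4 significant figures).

X_L = ωL = 37.62 Ω
Parallel: admittances add. Y = 1/R + 1/(jωL)
Y = (0.009901 − j0.02658) S
|Y| = 0.02837 S → |Z| = 1/|Y| = 35.25 Ω, ∠Z = −∠Y = 69.57°
I = V/|Z| = 3.205 A
P = VI cos φ = 113 × 3.205 × cos(69.57°) = 126.4 W

126.4 W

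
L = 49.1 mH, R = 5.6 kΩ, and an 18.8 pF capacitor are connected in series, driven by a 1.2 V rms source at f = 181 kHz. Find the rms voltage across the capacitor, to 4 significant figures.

5.266 V

ω = 2πf = 1.137e+06 rad/s
X_L = ωL = 55840 Ω
X_C = 1/(ωC) = 46770 Ω
Net reactance X = X_L − X_C = 9068 Ω
Z = 5600 + j9068 Ω
|Z| = √(5600² + 9068²) = 10660 Ω
I = V/|Z| = 112.6 μA
V_C = I·|Z_C| = 0.0001126 × 46770 = 5.266 V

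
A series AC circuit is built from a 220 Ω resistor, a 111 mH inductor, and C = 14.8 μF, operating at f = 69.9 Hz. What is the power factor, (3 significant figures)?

0.902

ω = 2πf = 439.2 rad/s
X_L = ωL = 48.8 Ω
X_C = 1/(ωC) = 154 Ω
Net reactance X = X_L − X_C = -105 Ω
Z = 220 − j105 Ω
|Z| = √(220² + 105²) = 244 Ω
∠Z = arctan(-105/220) = -25.5°
cos φ = cos(-25.5°) = 0.902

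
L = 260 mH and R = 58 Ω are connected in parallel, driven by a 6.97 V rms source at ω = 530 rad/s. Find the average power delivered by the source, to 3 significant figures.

X_L = ωL = 138 Ω
Parallel: admittances add. Y = 1/R + 1/(jωL)
Y = (0.0172 − j0.00726) S
|Y| = 0.0187 S → |Z| = 1/|Y| = 53.5 Ω, ∠Z = −∠Y = 22.8°
I = V/|Z| = 130 mA
P = VI cos φ = 6.97 × 0.130 × cos(22.8°) = 838 mW

838 mW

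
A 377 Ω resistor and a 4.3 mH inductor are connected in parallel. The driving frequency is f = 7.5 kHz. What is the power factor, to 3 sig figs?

0.473

ω = 2πf = 47120 rad/s
X_L = ωL = 203 Ω
Parallel: admittances add. Y = 1/R + 1/(jωL)
Y = (0.00265 − j0.00494) S
|Y| = 0.00560 S → |Z| = 1/|Y| = 178 Ω, ∠Z = −∠Y = 61.7°
cos φ = cos(61.7°) = 0.473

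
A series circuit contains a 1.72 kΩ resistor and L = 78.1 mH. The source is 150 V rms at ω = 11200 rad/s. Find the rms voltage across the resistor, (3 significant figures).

134 V

X_L = ωL = 875 Ω
Z = 1720 + j875 Ω
|Z| = √(1720² + 875²) = 1930 Ω
I = V/|Z| = 77.7 mA
V_R = I·|Z_R| = 0.0777 × 1720 = 134 V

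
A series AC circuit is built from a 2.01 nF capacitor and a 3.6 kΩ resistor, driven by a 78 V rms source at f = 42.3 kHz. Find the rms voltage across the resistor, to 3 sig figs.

ω = 2πf = 265800 rad/s
X_C = 1/(ωC) = 1870 Ω
Z = 3600 − j1870 Ω
|Z| = √(3600² + 1870²) = 4060 Ω
I = V/|Z| = 19.2 mA
V_R = I·|Z_R| = 0.0192 × 3600 = 69.2 V

69.2 V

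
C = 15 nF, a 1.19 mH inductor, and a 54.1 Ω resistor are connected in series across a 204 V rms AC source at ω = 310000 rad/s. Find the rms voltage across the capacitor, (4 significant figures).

269.0 V

X_L = ωL = 368.9 Ω
X_C = 1/(ωC) = 215.1 Ω
Net reactance X = X_L − X_C = 153.8 Ω
Z = 54.10 + j153.8 Ω
|Z| = √(54.10² + 153.8²) = 163.1 Ω
I = V/|Z| = 1.251 A
V_C = I·|Z_C| = 1.251 × 215.1 = 269.0 V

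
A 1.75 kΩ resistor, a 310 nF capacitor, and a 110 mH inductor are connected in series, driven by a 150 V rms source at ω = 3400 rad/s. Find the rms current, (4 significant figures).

81.43 mA

X_L = ωL = 374.0 Ω
X_C = 1/(ωC) = 948.8 Ω
Net reactance X = X_L − X_C = -574.8 Ω
Z = 1750 − j574.8 Ω
|Z| = √(1750² + 574.8²) = 1842 Ω
I = V/|Z| = 150/1842 = 81.43 mA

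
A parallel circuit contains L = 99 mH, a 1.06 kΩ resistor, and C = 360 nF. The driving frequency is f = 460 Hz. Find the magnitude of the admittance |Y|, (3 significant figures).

ω = 2πf = 2890 rad/s
X_L = ωL = 286 Ω
X_C = 1/(ωC) = 961 Ω
Parallel: admittances add. Y = 1/R + 1/(jωL) + jωC
Y = (0.000943 − j0.00245) S
|Y| = 0.00263 S → |Z| = 1/|Y| = 380 Ω, ∠Z = −∠Y = 69.0°

2.63 mS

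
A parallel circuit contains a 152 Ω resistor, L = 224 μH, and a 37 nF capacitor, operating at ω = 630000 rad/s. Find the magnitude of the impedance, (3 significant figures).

57.1 Ω

X_L = ωL = 141 Ω
X_C = 1/(ωC) = 42.9 Ω
Parallel: admittances add. Y = 1/R + 1/(jωL) + jωC
Y = (0.00658 + j0.0162) S
|Y| = 0.0175 S → |Z| = 1/|Y| = 57.1 Ω, ∠Z = −∠Y = -67.9°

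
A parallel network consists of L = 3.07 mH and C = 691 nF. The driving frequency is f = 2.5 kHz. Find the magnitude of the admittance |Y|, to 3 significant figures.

9.88 mS

ω = 2πf = 15710 rad/s
X_L = ωL = 48.2 Ω
X_C = 1/(ωC) = 92.1 Ω
Parallel: admittances add. Y = 1/(jωL) + jωC
Y = (0 − j0.00988) S
|Y| = 0.00988 S → |Z| = 1/|Y| = 101 Ω, ∠Z = −∠Y = 90.0°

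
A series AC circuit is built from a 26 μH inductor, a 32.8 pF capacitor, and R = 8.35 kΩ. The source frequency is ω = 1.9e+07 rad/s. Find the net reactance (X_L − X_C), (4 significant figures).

X_L = ωL = 494.0 Ω
X_C = 1/(ωC) = 1605 Ω
X = 494.0 − 1605 = -1111 Ω

-1111 Ω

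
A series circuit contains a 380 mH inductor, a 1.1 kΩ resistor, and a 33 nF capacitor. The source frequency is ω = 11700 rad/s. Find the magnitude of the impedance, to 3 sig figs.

X_L = ωL = 4450 Ω
X_C = 1/(ωC) = 2590 Ω
Net reactance X = X_L − X_C = 1860 Ω
Z = 1100 + j1860 Ω
|Z| = √(1100² + 1860²) = 2160 Ω

2160 Ω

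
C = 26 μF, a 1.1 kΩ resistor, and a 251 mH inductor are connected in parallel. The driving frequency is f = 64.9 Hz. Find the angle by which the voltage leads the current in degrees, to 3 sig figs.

-42.5°

ω = 2πf = 407.8 rad/s
X_L = ωL = 102 Ω
X_C = 1/(ωC) = 94.3 Ω
Parallel: admittances add. Y = 1/R + 1/(jωL) + jωC
Y = (0.000909 + j0.000832) S
|Y| = 0.00123 S → |Z| = 1/|Y| = 811 Ω, ∠Z = −∠Y = -42.5°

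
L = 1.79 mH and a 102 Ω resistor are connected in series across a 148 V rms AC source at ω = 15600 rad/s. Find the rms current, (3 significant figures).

1.40 A

X_L = ωL = 27.9 Ω
Z = 102 + j27.9 Ω
|Z| = √(102² + 27.9²) = 106 Ω
I = V/|Z| = 148/106 = 1.40 A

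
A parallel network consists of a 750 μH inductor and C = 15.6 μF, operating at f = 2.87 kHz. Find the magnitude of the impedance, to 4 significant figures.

ω = 2πf = 18030 rad/s
X_L = ωL = 13.52 Ω
X_C = 1/(ωC) = 3.555 Ω
Parallel: admittances add. Y = 1/(jωL) + jωC
Y = (0 + j0.2074) S
|Y| = 0.2074 S → |Z| = 1/|Y| = 4.822 Ω, ∠Z = −∠Y = -90.00°

4.822 Ω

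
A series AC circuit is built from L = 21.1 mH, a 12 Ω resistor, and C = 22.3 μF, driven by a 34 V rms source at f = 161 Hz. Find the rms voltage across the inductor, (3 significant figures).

28.0 V

ω = 2πf = 1012 rad/s
X_L = ωL = 21.3 Ω
X_C = 1/(ωC) = 44.3 Ω
Net reactance X = X_L − X_C = -23.0 Ω
Z = 12.0 − j23.0 Ω
|Z| = √(12.0² + 23.0²) = 25.9 Ω
I = V/|Z| = 1.31 A
V_L = I·|Z_L| = 1.31 × 21.3 = 28.0 V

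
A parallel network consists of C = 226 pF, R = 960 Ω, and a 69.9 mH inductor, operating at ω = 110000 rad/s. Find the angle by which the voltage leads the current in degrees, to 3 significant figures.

X_L = ωL = 7690 Ω
X_C = 1/(ωC) = 40200 Ω
Parallel: admittances add. Y = 1/R + 1/(jωL) + jωC
Y = (0.00104 − j0.000105) S
|Y| = 0.00105 S → |Z| = 1/|Y| = 955 Ω, ∠Z = −∠Y = 5.77°

5.77°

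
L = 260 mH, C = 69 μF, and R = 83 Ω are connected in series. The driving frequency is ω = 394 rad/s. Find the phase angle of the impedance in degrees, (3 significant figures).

38.3°

X_L = ωL = 102 Ω
X_C = 1/(ωC) = 36.8 Ω
Net reactance X = X_L − X_C = 65.7 Ω
Z = 83.0 + j65.7 Ω
|Z| = √(83.0² + 65.7²) = 106 Ω
∠Z = arctan(65.7/83.0) = 38.3°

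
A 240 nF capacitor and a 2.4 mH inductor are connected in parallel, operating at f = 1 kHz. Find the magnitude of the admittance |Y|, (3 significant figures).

64.8 mS

ω = 2πf = 6283 rad/s
X_L = ωL = 15.1 Ω
X_C = 1/(ωC) = 663 Ω
Parallel: admittances add. Y = 1/(jωL) + jωC
Y = (0 − j0.0648) S
|Y| = 0.0648 S → |Z| = 1/|Y| = 15.4 Ω, ∠Z = −∠Y = 90.0°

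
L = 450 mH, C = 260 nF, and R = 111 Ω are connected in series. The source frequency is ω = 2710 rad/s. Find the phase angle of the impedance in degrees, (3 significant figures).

X_L = ωL = 1220 Ω
X_C = 1/(ωC) = 1420 Ω
Net reactance X = X_L − X_C = -200 Ω
Z = 111 − j200 Ω
|Z| = √(111² + 200²) = 229 Ω
∠Z = arctan(-200/111) = -60.9°

-60.9°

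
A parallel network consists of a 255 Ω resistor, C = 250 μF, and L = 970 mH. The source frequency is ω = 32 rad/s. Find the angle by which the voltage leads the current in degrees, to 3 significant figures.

X_L = ωL = 31.0 Ω
X_C = 1/(ωC) = 125 Ω
Parallel: admittances add. Y = 1/R + 1/(jωL) + jωC
Y = (0.00392 − j0.0242) S
|Y| = 0.0245 S → |Z| = 1/|Y| = 40.8 Ω, ∠Z = −∠Y = 80.8°

80.8°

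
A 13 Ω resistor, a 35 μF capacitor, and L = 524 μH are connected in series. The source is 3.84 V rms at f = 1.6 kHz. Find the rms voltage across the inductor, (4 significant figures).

1.530 V

ω = 2πf = 10050 rad/s
X_L = ωL = 5.268 Ω
X_C = 1/(ωC) = 2.842 Ω
Net reactance X = X_L − X_C = 2.426 Ω
Z = 13.00 + j2.426 Ω
|Z| = √(13.00² + 2.426²) = 13.22 Ω
I = V/|Z| = 290.4 mA
V_L = I·|Z_L| = 0.2904 × 5.268 = 1.530 V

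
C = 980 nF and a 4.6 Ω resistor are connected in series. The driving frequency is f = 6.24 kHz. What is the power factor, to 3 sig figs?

ω = 2πf = 39210 rad/s
X_C = 1/(ωC) = 26.0 Ω
Z = 4.60 − j26.0 Ω
|Z| = √(4.60² + 26.0²) = 26.4 Ω
∠Z = arctan(-26.0/4.60) = -80.0°
cos φ = cos(-80.0°) = 0.174

0.174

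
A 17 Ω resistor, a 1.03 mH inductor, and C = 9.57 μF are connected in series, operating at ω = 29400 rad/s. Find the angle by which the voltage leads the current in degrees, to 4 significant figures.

X_L = ωL = 30.28 Ω
X_C = 1/(ωC) = 3.554 Ω
Net reactance X = X_L − X_C = 26.73 Ω
Z = 17.00 + j26.73 Ω
|Z| = √(17.00² + 26.73²) = 31.68 Ω
∠Z = arctan(26.73/17.00) = 57.54°

57.54°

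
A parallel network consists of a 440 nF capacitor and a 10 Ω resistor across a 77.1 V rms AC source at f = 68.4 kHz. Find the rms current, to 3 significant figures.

ω = 2πf = 429800 rad/s
X_C = 1/(ωC) = 5.29 Ω
Parallel: admittances add. Y = 1/R + jωC
Y = (0.100 + j0.189) S
|Y| = 0.214 S → |Z| = 1/|Y| = 4.67 Ω, ∠Z = −∠Y = -62.1°
I = V/|Z| = 77.1/4.67 = 16.5 A

16.5 A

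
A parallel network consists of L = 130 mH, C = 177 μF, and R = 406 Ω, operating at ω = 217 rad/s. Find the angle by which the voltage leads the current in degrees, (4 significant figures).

-50.24°

X_L = ωL = 28.21 Ω
X_C = 1/(ωC) = 26.04 Ω
Parallel: admittances add. Y = 1/R + 1/(jωL) + jωC
Y = (0.002463 + j0.002961) S
|Y| = 0.003851 S → |Z| = 1/|Y| = 259.7 Ω, ∠Z = −∠Y = -50.24°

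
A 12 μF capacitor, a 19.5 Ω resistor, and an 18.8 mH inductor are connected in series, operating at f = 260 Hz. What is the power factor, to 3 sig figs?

ω = 2πf = 1634 rad/s
X_L = ωL = 30.7 Ω
X_C = 1/(ωC) = 51.0 Ω
Net reactance X = X_L − X_C = -20.3 Ω
Z = 19.5 − j20.3 Ω
|Z| = √(19.5² + 20.3²) = 28.1 Ω
∠Z = arctan(-20.3/19.5) = -46.2°
cos φ = cos(-46.2°) = 0.693

0.693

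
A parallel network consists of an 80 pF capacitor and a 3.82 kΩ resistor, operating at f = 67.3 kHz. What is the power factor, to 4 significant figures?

ω = 2πf = 422900 rad/s
X_C = 1/(ωC) = 29560 Ω
Parallel: admittances add. Y = 1/R + jωC
Y = (0.0002618 + j3.383e-05) S
|Y| = 0.0002640 S → |Z| = 1/|Y| = 3788 Ω, ∠Z = −∠Y = -7.363°
cos φ = cos(-7.363°) = 0.9918

0.9918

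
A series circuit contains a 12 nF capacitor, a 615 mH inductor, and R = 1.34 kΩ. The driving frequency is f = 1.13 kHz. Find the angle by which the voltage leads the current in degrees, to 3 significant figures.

-79.7°

ω = 2πf = 7100 rad/s
X_L = ωL = 4370 Ω
X_C = 1/(ωC) = 11700 Ω
Net reactance X = X_L − X_C = -7370 Ω
Z = 1340 − j7370 Ω
|Z| = √(1340² + 7370²) = 7490 Ω
∠Z = arctan(-7370/1340) = -79.7°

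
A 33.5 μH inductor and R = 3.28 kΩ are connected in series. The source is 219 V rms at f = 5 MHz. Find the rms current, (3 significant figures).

ω = 2πf = 3.142e+07 rad/s
X_L = ωL = 1050 Ω
Z = 3280 + j1050 Ω
|Z| = √(3280² + 1050²) = 3440 Ω
I = V/|Z| = 219/3440 = 63.6 mA

63.6 mA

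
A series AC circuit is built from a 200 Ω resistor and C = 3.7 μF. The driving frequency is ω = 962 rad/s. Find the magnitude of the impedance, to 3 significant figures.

345 Ω

X_C = 1/(ωC) = 281 Ω
Z = 200 − j281 Ω
|Z| = √(200² + 281²) = 345 Ω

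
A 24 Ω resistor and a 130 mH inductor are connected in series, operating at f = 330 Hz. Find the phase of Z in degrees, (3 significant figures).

ω = 2πf = 2073 rad/s
X_L = ωL = 270 Ω
Z = 24.0 + j270 Ω
|Z| = √(24.0² + 270²) = 271 Ω
∠Z = arctan(270/24.0) = 84.9°

84.9°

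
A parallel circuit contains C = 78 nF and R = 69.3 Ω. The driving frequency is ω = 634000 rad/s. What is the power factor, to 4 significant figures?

X_C = 1/(ωC) = 20.22 Ω
Parallel: admittances add. Y = 1/R + jωC
Y = (0.01443 + j0.04945) S
|Y| = 0.05151 S → |Z| = 1/|Y| = 19.41 Ω, ∠Z = −∠Y = -73.73°
cos φ = cos(-73.73°) = 0.2801

0.2801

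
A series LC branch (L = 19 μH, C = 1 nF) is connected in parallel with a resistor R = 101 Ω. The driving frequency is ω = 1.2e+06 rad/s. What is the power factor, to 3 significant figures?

X_L = ωL = 22.8 Ω
X_C = 1/(ωC) = 833 Ω
Branch 1: Z₁ = R = 101 Ω
Branch 2 (series LC): Z₂ = j(X_L − X_C) = −j811 Ω
Parallel: Z = Z₁Z₂/(Z₁+Z₂), |Z| = 100 Ω, ∠Z = -7.10°
cos φ = cos(-7.10°) = 0.992

0.992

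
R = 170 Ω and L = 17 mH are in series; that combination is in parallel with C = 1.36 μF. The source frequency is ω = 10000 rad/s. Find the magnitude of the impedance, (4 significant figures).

X_L = ωL = 170.0 Ω
X_C = 1/(ωC) = 73.53 Ω
Branch 1 (R+jX_L): Z₁ = 170.0 + j170.0 Ω, |Z₁| = 240.4 Ω
Branch 2 (−jX_C): Z₂ = −j73.53 Ω
Parallel: Z = Z₁Z₂/(Z₁+Z₂), |Z| = 90.44 Ω, ∠Z = -74.57°

90.44 Ω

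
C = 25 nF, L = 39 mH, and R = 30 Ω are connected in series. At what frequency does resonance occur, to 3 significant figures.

5.10 kHz

ω₀ = 1/√(LC) = 1/√(0.039 × 2.5e-08) = 32030 rad/s
f₀ = ω₀/(2π) = 5.10 kHz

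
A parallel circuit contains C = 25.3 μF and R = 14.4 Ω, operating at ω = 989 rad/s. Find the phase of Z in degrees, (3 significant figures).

X_C = 1/(ωC) = 40.0 Ω
Parallel: admittances add. Y = 1/R + jωC
Y = (0.0694 + j0.0250) S
|Y| = 0.0738 S → |Z| = 1/|Y| = 13.5 Ω, ∠Z = −∠Y = -19.8°

-19.8°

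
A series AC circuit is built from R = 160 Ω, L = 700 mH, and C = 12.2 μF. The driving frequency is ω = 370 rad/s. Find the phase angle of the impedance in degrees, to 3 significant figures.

X_L = ωL = 259 Ω
X_C = 1/(ωC) = 222 Ω
Net reactance X = X_L − X_C = 37.5 Ω
Z = 160 + j37.5 Ω
|Z| = √(160² + 37.5²) = 164 Ω
∠Z = arctan(37.5/160) = 13.2°

13.2°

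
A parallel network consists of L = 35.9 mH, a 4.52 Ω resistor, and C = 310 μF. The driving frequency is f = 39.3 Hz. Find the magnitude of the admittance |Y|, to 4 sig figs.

ω = 2πf = 246.9 rad/s
X_L = ωL = 8.865 Ω
X_C = 1/(ωC) = 13.06 Ω
Parallel: admittances add. Y = 1/R + 1/(jωL) + jωC
Y = (0.2212 − j0.03626) S
|Y| = 0.2242 S → |Z| = 1/|Y| = 4.460 Ω, ∠Z = −∠Y = 9.307°

224.2 mS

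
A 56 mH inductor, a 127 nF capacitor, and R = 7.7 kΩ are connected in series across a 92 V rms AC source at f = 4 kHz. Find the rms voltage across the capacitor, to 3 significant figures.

3.71 V

ω = 2πf = 25130 rad/s
X_L = ωL = 1410 Ω
X_C = 1/(ωC) = 313 Ω
Net reactance X = X_L − X_C = 1090 Ω
Z = 7700 + j1090 Ω
|Z| = √(7700² + 1090²) = 7780 Ω
I = V/|Z| = 11.8 mA
V_C = I·|Z_C| = 0.0118 × 313 = 3.71 V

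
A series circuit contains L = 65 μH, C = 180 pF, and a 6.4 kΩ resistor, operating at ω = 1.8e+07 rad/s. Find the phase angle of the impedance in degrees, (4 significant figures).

7.665°

X_L = ωL = 1170 Ω
X_C = 1/(ωC) = 308.6 Ω
Net reactance X = X_L − X_C = 861.4 Ω
Z = 6400 + j861.4 Ω
|Z| = √(6400² + 861.4²) = 6458 Ω
∠Z = arctan(861.4/6400) = 7.665°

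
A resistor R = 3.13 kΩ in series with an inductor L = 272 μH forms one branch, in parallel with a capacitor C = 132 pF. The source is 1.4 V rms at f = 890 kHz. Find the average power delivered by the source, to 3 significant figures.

ω = 2πf = 5.592e+06 rad/s
X_L = ωL = 1520 Ω
X_C = 1/(ωC) = 1350 Ω
Branch 1 (R+jX_L): Z₁ = 3130 + j1520 Ω, |Z₁| = 3480 Ω
Branch 2 (−jX_C): Z₂ = −j1350 Ω
Parallel: Z = Z₁Z₂/(Z₁+Z₂), |Z| = 1500 Ω, ∠Z = -67.1°
I = V/|Z| = 931 μA
P = VI cos φ = 1.4 × 0.000931 × cos(-67.1°) = 507 μW

507 μW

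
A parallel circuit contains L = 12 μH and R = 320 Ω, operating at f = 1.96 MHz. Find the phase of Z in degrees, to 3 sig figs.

ω = 2πf = 1.232e+07 rad/s
X_L = ωL = 148 Ω
Parallel: admittances add. Y = 1/R + 1/(jωL)
Y = (0.00313 − j0.00677) S
|Y| = 0.00745 S → |Z| = 1/|Y| = 134 Ω, ∠Z = −∠Y = 65.2°

65.2°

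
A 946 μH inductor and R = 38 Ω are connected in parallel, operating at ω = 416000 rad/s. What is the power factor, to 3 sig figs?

X_L = ωL = 394 Ω
Parallel: admittances add. Y = 1/R + 1/(jωL)
Y = (0.0263 − j0.00254) S
|Y| = 0.0264 S → |Z| = 1/|Y| = 37.8 Ω, ∠Z = −∠Y = 5.52°
cos φ = cos(5.52°) = 0.995

0.995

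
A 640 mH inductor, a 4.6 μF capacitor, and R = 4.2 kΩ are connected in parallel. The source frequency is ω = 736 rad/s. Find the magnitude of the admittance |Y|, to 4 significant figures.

X_L = ωL = 471.0 Ω
X_C = 1/(ωC) = 295.4 Ω
Parallel: admittances add. Y = 1/R + 1/(jωL) + jωC
Y = (0.0002381 + j0.001263) S
|Y| = 0.001285 S → |Z| = 1/|Y| = 778.3 Ω, ∠Z = −∠Y = -79.32°

1.285 mS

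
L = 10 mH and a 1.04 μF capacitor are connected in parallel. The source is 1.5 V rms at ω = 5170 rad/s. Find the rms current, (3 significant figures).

X_L = ωL = 51.7 Ω
X_C = 1/(ωC) = 186 Ω
Parallel: admittances add. Y = 1/(jωL) + jωC
Y = (0 − j0.0140) S
|Y| = 0.0140 S → |Z| = 1/|Y| = 71.6 Ω, ∠Z = −∠Y = 90.0°
I = V/|Z| = 1.5/71.6 = 20.9 mA

20.9 mA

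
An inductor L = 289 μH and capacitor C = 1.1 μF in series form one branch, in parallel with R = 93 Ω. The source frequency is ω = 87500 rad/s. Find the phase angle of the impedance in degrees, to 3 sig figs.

80.9°

X_L = ωL = 25.3 Ω
X_C = 1/(ωC) = 10.4 Ω
Branch 1: Z₁ = R = 93.0 Ω
Branch 2 (series LC): Z₂ = j(X_L − X_C) = j14.9 Ω
Parallel: Z = Z₁Z₂/(Z₁+Z₂), |Z| = 14.7 Ω, ∠Z = 80.9°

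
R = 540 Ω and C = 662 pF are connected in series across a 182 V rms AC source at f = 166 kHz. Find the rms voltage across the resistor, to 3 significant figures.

ω = 2πf = 1.043e+06 rad/s
X_C = 1/(ωC) = 1450 Ω
Z = 540 − j1450 Ω
|Z| = √(540² + 1450²) = 1550 Ω
I = V/|Z| = 118 mA
V_R = I·|Z_R| = 0.118 × 540 = 63.6 V

63.6 V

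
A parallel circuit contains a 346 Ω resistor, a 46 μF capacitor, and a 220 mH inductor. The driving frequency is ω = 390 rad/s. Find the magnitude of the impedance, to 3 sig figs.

X_L = ωL = 85.8 Ω
X_C = 1/(ωC) = 55.7 Ω
Parallel: admittances add. Y = 1/R + 1/(jωL) + jωC
Y = (0.00289 + j0.00628) S
|Y| = 0.00692 S → |Z| = 1/|Y| = 145 Ω, ∠Z = −∠Y = -65.3°

145 Ω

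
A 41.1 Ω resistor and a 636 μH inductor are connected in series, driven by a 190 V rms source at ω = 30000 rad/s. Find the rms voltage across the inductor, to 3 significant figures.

80.0 V

X_L = ωL = 19.1 Ω
Z = 41.1 + j19.1 Ω
|Z| = √(41.1² + 19.1²) = 45.3 Ω
I = V/|Z| = 4.19 A
V_L = I·|Z_L| = 4.19 × 19.1 = 80.0 V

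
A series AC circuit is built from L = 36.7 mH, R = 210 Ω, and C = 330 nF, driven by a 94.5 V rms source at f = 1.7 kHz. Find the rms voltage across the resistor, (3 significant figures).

ω = 2πf = 10680 rad/s
X_L = ωL = 392 Ω
X_C = 1/(ωC) = 284 Ω
Net reactance X = X_L − X_C = 108 Ω
Z = 210 + j108 Ω
|Z| = √(210² + 108²) = 236 Ω
I = V/|Z| = 400 mA
V_R = I·|Z_R| = 0.400 × 210 = 84.0 V

84.0 V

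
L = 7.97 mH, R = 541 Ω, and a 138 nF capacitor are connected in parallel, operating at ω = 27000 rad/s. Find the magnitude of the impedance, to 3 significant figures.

X_L = ωL = 215 Ω
X_C = 1/(ωC) = 268 Ω
Parallel: admittances add. Y = 1/R + 1/(jωL) + jωC
Y = (0.00185 − j0.000921) S
|Y| = 0.00207 S → |Z| = 1/|Y| = 484 Ω, ∠Z = −∠Y = 26.5°

484 Ω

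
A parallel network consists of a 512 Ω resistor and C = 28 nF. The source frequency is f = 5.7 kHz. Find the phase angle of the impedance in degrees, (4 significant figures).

-27.18°

ω = 2πf = 35810 rad/s
X_C = 1/(ωC) = 997.2 Ω
Parallel: admittances add. Y = 1/R + jωC
Y = (0.001953 + j0.001003) S
|Y| = 0.002196 S → |Z| = 1/|Y| = 455.5 Ω, ∠Z = −∠Y = -27.18°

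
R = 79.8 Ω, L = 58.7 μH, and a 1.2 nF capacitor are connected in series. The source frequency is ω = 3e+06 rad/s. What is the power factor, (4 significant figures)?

X_L = ωL = 176.1 Ω
X_C = 1/(ωC) = 277.8 Ω
Net reactance X = X_L − X_C = -101.7 Ω
Z = 79.80 − j101.7 Ω
|Z| = √(79.80² + 101.7²) = 129.3 Ω
∠Z = arctan(-101.7/79.80) = -51.87°
cos φ = cos(-51.87°) = 0.6174

0.6174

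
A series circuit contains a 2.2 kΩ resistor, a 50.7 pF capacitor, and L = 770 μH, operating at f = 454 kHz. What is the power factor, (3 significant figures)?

0.423

ω = 2πf = 2.853e+06 rad/s
X_L = ωL = 2200 Ω
X_C = 1/(ωC) = 6910 Ω
Net reactance X = X_L − X_C = -4720 Ω
Z = 2200 − j4720 Ω
|Z| = √(2200² + 4720²) = 5210 Ω
∠Z = arctan(-4720/2200) = -65.0°
cos φ = cos(-65.0°) = 0.423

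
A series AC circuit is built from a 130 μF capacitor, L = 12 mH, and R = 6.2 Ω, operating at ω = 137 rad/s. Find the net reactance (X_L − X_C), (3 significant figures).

X_L = ωL = 1.64 Ω
X_C = 1/(ωC) = 56.1 Ω
X = 1.64 − 56.1 = -54.5 Ω

-54.5 Ω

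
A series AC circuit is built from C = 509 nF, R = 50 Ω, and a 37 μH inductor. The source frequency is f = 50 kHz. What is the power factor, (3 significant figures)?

0.994

ω = 2πf = 314200 rad/s
X_L = ωL = 11.6 Ω
X_C = 1/(ωC) = 6.25 Ω
Net reactance X = X_L − X_C = 5.37 Ω
Z = 50.0 + j5.37 Ω
|Z| = √(50.0² + 5.37²) = 50.3 Ω
∠Z = arctan(5.37/50.0) = 6.13°
cos φ = cos(6.13°) = 0.994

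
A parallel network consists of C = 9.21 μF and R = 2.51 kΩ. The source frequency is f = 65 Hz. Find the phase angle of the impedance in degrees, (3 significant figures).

-84.0°

ω = 2πf = 408.4 rad/s
X_C = 1/(ωC) = 266 Ω
Parallel: admittances add. Y = 1/R + jωC
Y = (0.000398 + j0.00376) S
|Y| = 0.00378 S → |Z| = 1/|Y| = 264 Ω, ∠Z = −∠Y = -84.0°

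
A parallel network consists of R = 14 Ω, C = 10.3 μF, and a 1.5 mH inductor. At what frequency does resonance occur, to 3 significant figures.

1.28 kHz

ω₀ = 1/√(LC) = 1/√(0.0015 × 1.03e-05) = 8045 rad/s
f₀ = ω₀/(2π) = 1.28 kHz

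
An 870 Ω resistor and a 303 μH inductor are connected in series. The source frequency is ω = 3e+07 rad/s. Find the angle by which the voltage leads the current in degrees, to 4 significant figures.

84.53°

X_L = ωL = 9090 Ω
Z = 870.0 + j9090 Ω
|Z| = √(870.0² + 9090²) = 9132 Ω
∠Z = arctan(9090/870.0) = 84.53°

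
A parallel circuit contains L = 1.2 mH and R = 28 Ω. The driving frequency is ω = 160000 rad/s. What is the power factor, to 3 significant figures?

0.990

X_L = ωL = 192 Ω
Parallel: admittances add. Y = 1/R + 1/(jωL)
Y = (0.0357 − j0.00521) S
|Y| = 0.0361 S → |Z| = 1/|Y| = 27.7 Ω, ∠Z = −∠Y = 8.30°
cos φ = cos(8.30°) = 0.990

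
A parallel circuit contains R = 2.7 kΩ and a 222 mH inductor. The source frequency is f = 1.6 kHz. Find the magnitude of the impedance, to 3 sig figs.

1720 Ω

ω = 2πf = 10050 rad/s
X_L = ωL = 2230 Ω
Parallel: admittances add. Y = 1/R + 1/(jωL)
Y = (0.000370 − j0.000448) S
|Y| = 0.000581 S → |Z| = 1/|Y| = 1720 Ω, ∠Z = −∠Y = 50.4°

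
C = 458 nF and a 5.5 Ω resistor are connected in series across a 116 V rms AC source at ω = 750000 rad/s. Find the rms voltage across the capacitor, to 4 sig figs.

54.27 V

X_C = 1/(ωC) = 2.911 Ω
Z = 5.500 − j2.911 Ω
|Z| = √(5.500² + 2.911²) = 6.223 Ω
I = V/|Z| = 18.64 A
V_C = I·|Z_C| = 18.64 × 2.911 = 54.27 V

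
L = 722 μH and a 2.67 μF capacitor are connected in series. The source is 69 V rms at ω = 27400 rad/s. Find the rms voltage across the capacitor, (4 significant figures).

X_L = ωL = 19.78 Ω
X_C = 1/(ωC) = 13.67 Ω
Net reactance X = X_L − X_C = 6.114 Ω
Z = j6.114 Ω
|Z| = √(0² + 6.114²) = 6.114 Ω
I = V/|Z| = 11.29 A
V_C = I·|Z_C| = 11.29 × 13.67 = 154.3 V

154.3 V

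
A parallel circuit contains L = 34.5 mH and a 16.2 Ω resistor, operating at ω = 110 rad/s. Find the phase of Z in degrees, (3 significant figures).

X_L = ωL = 3.80 Ω
Parallel: admittances add. Y = 1/R + 1/(jωL)
Y = (0.0617 − j0.264) S
|Y| = 0.271 S → |Z| = 1/|Y| = 3.69 Ω, ∠Z = −∠Y = 76.8°

76.8°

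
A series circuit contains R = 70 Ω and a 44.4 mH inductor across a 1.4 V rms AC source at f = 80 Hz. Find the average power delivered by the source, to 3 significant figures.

25.4 mW

ω = 2πf = 502.7 rad/s
X_L = ωL = 22.3 Ω
Z = 70.0 + j22.3 Ω
|Z| = √(70.0² + 22.3²) = 73.5 Ω
∠Z = arctan(22.3/70.0) = 17.7°
I = V/|Z| = 19.1 mA
P = VI cos φ = 1.4 × 0.0191 × cos(17.7°) = 25.4 mW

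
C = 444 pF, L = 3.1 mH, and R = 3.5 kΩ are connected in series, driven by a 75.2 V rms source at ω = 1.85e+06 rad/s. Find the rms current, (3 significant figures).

X_L = ωL = 5740 Ω
X_C = 1/(ωC) = 1220 Ω
Net reactance X = X_L − X_C = 4520 Ω
Z = 3500 + j4520 Ω
|Z| = √(3500² + 4520²) = 5710 Ω
I = V/|Z| = 75.2/5710 = 13.2 mA

13.2 mA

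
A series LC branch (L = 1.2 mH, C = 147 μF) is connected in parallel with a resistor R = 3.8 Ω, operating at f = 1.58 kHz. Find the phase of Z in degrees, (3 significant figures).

ω = 2πf = 9927 rad/s
X_L = ωL = 11.9 Ω
X_C = 1/(ωC) = 0.685 Ω
Branch 1: Z₁ = R = 3.80 Ω
Branch 2 (series LC): Z₂ = j(X_L − X_C) = j11.2 Ω
Parallel: Z = Z₁Z₂/(Z₁+Z₂), |Z| = 3.60 Ω, ∠Z = 18.7°

18.7°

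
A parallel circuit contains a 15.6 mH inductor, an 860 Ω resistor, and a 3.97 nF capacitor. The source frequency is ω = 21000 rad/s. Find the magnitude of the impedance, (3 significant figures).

X_L = ωL = 328 Ω
X_C = 1/(ωC) = 12000 Ω
Parallel: admittances add. Y = 1/R + 1/(jωL) + jωC
Y = (0.00116 − j0.00297) S
|Y| = 0.00319 S → |Z| = 1/|Y| = 314 Ω, ∠Z = −∠Y = 68.6°

314 Ω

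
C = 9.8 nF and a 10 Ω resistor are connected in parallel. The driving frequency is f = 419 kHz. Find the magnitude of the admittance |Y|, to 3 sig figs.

ω = 2πf = 2.633e+06 rad/s
X_C = 1/(ωC) = 38.8 Ω
Parallel: admittances add. Y = 1/R + jωC
Y = (0.100 + j0.0258) S
|Y| = 0.103 S → |Z| = 1/|Y| = 9.68 Ω, ∠Z = −∠Y = -14.5°

103 mS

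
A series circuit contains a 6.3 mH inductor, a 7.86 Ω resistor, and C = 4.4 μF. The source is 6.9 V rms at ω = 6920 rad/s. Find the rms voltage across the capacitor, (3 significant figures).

X_L = ωL = 43.6 Ω
X_C = 1/(ωC) = 32.8 Ω
Net reactance X = X_L − X_C = 10.8 Ω
Z = 7.86 + j10.8 Ω
|Z| = √(7.86² + 10.8²) = 13.3 Ω
I = V/|Z| = 518 mA
V_C = I·|Z_C| = 0.518 × 32.8 = 17.0 V

17.0 V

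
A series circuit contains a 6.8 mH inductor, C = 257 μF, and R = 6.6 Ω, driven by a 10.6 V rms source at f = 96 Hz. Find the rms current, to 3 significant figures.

1.51 A

ω = 2πf = 603.2 rad/s
X_L = ωL = 4.10 Ω
X_C = 1/(ωC) = 6.45 Ω
Net reactance X = X_L − X_C = -2.35 Ω
Z = 6.60 − j2.35 Ω
|Z| = √(6.60² + 2.35²) = 7.01 Ω
I = V/|Z| = 10.6/7.01 = 1.51 A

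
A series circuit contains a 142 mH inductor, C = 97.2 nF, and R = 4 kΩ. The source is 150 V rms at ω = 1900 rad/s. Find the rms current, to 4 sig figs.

23.02 mA

X_L = ωL = 269.8 Ω
X_C = 1/(ωC) = 5415 Ω
Net reactance X = X_L − X_C = -5145 Ω
Z = 4000 − j5145 Ω
|Z| = √(4000² + 5145²) = 6517 Ω
I = V/|Z| = 150/6517 = 23.02 mA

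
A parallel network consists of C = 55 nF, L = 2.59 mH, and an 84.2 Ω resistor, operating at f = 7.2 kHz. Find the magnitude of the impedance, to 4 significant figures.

ω = 2πf = 45240 rad/s
X_L = ωL = 117.2 Ω
X_C = 1/(ωC) = 401.9 Ω
Parallel: admittances add. Y = 1/R + 1/(jωL) + jωC
Y = (0.01188 − j0.006047) S
|Y| = 0.01333 S → |Z| = 1/|Y| = 75.04 Ω, ∠Z = −∠Y = 26.98°

75.04 Ω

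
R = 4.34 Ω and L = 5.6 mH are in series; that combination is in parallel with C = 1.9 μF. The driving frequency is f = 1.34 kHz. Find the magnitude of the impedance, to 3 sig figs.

ω = 2πf = 8419 rad/s
X_L = ωL = 47.1 Ω
X_C = 1/(ωC) = 62.5 Ω
Branch 1 (R+jX_L): Z₁ = 4.34 + j47.1 Ω, |Z₁| = 47.3 Ω
Branch 2 (−jX_C): Z₂ = −j62.5 Ω
Parallel: Z = Z₁Z₂/(Z₁+Z₂), |Z| = 185 Ω, ∠Z = 69.0°

185 Ω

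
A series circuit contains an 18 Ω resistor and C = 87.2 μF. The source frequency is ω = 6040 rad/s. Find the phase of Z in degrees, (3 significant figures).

X_C = 1/(ωC) = 1.90 Ω
Z = 18.0 − j1.90 Ω
|Z| = √(18.0² + 1.90²) = 18.1 Ω
∠Z = arctan(-1.90/18.0) = -6.02°

-6.02°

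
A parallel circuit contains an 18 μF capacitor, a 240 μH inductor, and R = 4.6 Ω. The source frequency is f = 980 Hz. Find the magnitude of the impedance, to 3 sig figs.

1.65 Ω

ω = 2πf = 6158 rad/s
X_L = ωL = 1.48 Ω
X_C = 1/(ωC) = 9.02 Ω
Parallel: admittances add. Y = 1/R + 1/(jωL) + jωC
Y = (0.217 − j0.566) S
|Y| = 0.606 S → |Z| = 1/|Y| = 1.65 Ω, ∠Z = −∠Y = 69.0°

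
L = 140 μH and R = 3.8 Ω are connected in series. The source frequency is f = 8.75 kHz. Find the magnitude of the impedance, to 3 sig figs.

8.58 Ω

ω = 2πf = 54980 rad/s
X_L = ωL = 7.70 Ω
Z = 3.80 + j7.70 Ω
|Z| = √(3.80² + 7.70²) = 8.58 Ω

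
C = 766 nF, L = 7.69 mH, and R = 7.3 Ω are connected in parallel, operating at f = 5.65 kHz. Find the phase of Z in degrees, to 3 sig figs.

-9.75°

ω = 2πf = 35500 rad/s
X_L = ωL = 273 Ω
X_C = 1/(ωC) = 36.8 Ω
Parallel: admittances add. Y = 1/R + 1/(jωL) + jωC
Y = (0.137 + j0.0235) S
|Y| = 0.139 S → |Z| = 1/|Y| = 7.19 Ω, ∠Z = −∠Y = -9.75°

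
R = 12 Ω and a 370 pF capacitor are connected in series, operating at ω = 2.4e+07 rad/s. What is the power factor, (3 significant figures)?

X_C = 1/(ωC) = 113 Ω
Z = 12.0 − j113 Ω
|Z| = √(12.0² + 113²) = 113 Ω
∠Z = arctan(-113/12.0) = -83.9°
cos φ = cos(-83.9°) = 0.106

0.106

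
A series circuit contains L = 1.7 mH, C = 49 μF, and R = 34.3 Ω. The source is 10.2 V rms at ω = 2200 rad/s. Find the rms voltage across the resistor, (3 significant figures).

X_L = ωL = 3.74 Ω
X_C = 1/(ωC) = 9.28 Ω
Net reactance X = X_L − X_C = -5.54 Ω
Z = 34.3 − j5.54 Ω
|Z| = √(34.3² + 5.54²) = 34.7 Ω
I = V/|Z| = 294 mA
V_R = I·|Z_R| = 0.294 × 34.3 = 10.1 V

10.1 V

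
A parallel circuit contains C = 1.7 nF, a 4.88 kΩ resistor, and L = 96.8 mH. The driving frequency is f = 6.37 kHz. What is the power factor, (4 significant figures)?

0.7332

ω = 2πf = 40020 rad/s
X_L = ωL = 3874 Ω
X_C = 1/(ωC) = 14700 Ω
Parallel: admittances add. Y = 1/R + 1/(jωL) + jωC
Y = (0.0002049 − j0.0001901) S
|Y| = 0.0002795 S → |Z| = 1/|Y| = 3578 Ω, ∠Z = −∠Y = 42.85°
cos φ = cos(42.85°) = 0.7332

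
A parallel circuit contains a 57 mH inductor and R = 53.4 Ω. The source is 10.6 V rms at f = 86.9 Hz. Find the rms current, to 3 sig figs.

ω = 2πf = 546.0 rad/s
X_L = ωL = 31.1 Ω
Parallel: admittances add. Y = 1/R + 1/(jωL)
Y = (0.0187 − j0.0321) S
|Y| = 0.0372 S → |Z| = 1/|Y| = 26.9 Ω, ∠Z = −∠Y = 59.8°
I = V/|Z| = 10.6/26.9 = 394 mA

394 mA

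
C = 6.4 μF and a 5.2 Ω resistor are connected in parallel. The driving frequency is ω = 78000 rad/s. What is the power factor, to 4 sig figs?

X_C = 1/(ωC) = 2.003 Ω
Parallel: admittances add. Y = 1/R + jωC
Y = (0.1923 + j0.4992) S
|Y| = 0.5350 S → |Z| = 1/|Y| = 1.869 Ω, ∠Z = −∠Y = -68.93°
cos φ = cos(-68.93°) = 0.3595

0.3595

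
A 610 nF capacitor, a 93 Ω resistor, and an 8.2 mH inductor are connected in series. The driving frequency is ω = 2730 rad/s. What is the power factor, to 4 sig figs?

X_L = ωL = 22.39 Ω
X_C = 1/(ωC) = 600.5 Ω
Net reactance X = X_L − X_C = -578.1 Ω
Z = 93.00 − j578.1 Ω
|Z| = √(93.00² + 578.1²) = 585.5 Ω
∠Z = arctan(-578.1/93.00) = -80.86°
cos φ = cos(-80.86°) = 0.1588

0.1588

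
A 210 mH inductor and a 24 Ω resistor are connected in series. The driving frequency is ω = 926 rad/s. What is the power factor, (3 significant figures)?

0.122

X_L = ωL = 194 Ω
Z = 24.0 + j194 Ω
|Z| = √(24.0² + 194²) = 196 Ω
∠Z = arctan(194/24.0) = 83.0°
cos φ = cos(83.0°) = 0.122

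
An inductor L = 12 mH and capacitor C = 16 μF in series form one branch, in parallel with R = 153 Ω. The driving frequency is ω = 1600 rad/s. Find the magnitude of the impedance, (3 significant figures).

19.7 Ω

X_L = ωL = 19.2 Ω
X_C = 1/(ωC) = 39.1 Ω
Branch 1: Z₁ = R = 153 Ω
Branch 2 (series LC): Z₂ = j(X_L − X_C) = −j19.9 Ω
Parallel: Z = Z₁Z₂/(Z₁+Z₂), |Z| = 19.7 Ω, ∠Z = -82.6°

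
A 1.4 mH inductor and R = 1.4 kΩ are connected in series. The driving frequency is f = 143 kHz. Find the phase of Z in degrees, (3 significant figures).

ω = 2πf = 898500 rad/s
X_L = ωL = 1260 Ω
Z = 1400 + j1260 Ω
|Z| = √(1400² + 1260²) = 1880 Ω
∠Z = arctan(1260/1400) = 41.9°

41.9°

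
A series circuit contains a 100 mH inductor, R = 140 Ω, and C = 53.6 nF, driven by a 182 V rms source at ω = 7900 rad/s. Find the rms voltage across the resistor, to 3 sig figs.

X_L = ωL = 790 Ω
X_C = 1/(ωC) = 2360 Ω
Net reactance X = X_L − X_C = -1570 Ω
Z = 140 − j1570 Ω
|Z| = √(140² + 1570²) = 1580 Ω
I = V/|Z| = 115 mA
V_R = I·|Z_R| = 0.115 × 140 = 16.1 V

16.1 V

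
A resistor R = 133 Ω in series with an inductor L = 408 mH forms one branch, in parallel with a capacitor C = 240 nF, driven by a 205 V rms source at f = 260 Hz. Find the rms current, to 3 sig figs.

ω = 2πf = 1634 rad/s
X_L = ωL = 667 Ω
X_C = 1/(ωC) = 2550 Ω
Branch 1 (R+jX_L): Z₁ = 133 + j667 Ω, |Z₁| = 680 Ω
Branch 2 (−jX_C): Z₂ = −j2550 Ω
Parallel: Z = Z₁Z₂/(Z₁+Z₂), |Z| = 918 Ω, ∠Z = 74.7°
I = V/|Z| = 205/918 = 223 mA

223 mA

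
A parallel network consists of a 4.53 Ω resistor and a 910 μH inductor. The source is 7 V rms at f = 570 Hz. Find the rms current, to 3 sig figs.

2.65 A

ω = 2πf = 3581 rad/s
X_L = ωL = 3.26 Ω
Parallel: admittances add. Y = 1/R + 1/(jωL)
Y = (0.221 − j0.307) S
|Y| = 0.378 S → |Z| = 1/|Y| = 2.65 Ω, ∠Z = −∠Y = 54.3°
I = V/|Z| = 7/2.65 = 2.65 A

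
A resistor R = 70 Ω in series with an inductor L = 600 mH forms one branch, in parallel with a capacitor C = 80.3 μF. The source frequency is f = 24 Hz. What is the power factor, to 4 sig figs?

0.7174

ω = 2πf = 150.8 rad/s
X_L = ωL = 90.48 Ω
X_C = 1/(ωC) = 82.58 Ω
Branch 1 (R+jX_L): Z₁ = 70.00 + j90.48 Ω, |Z₁| = 114.4 Ω
Branch 2 (−jX_C): Z₂ = −j82.58 Ω
Parallel: Z = Z₁Z₂/(Z₁+Z₂), |Z| = 134.1 Ω, ∠Z = -44.16°
cos φ = cos(-44.16°) = 0.7174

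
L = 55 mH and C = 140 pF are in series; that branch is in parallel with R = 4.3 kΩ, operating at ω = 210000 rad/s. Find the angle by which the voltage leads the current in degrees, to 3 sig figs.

-10.8°

X_L = ωL = 11600 Ω
X_C = 1/(ωC) = 34000 Ω
Branch 1: Z₁ = R = 4300 Ω
Branch 2 (series LC): Z₂ = j(X_L − X_C) = −j22500 Ω
Parallel: Z = Z₁Z₂/(Z₁+Z₂), |Z| = 4220 Ω, ∠Z = -10.8°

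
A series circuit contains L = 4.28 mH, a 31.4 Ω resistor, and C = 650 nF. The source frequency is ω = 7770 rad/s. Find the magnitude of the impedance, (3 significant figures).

X_L = ωL = 33.3 Ω
X_C = 1/(ωC) = 198 Ω
Net reactance X = X_L − X_C = -165 Ω
Z = 31.4 − j165 Ω
|Z| = √(31.4² + 165²) = 168 Ω

168 Ω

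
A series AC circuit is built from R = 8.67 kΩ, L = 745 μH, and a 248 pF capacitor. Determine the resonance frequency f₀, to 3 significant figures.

ω₀ = 1/√(LC) = 1/√(0.000745 × 2.48e-10) = 2.326e+06 rad/s
f₀ = ω₀/(2π) = 370 kHz

370 kHz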